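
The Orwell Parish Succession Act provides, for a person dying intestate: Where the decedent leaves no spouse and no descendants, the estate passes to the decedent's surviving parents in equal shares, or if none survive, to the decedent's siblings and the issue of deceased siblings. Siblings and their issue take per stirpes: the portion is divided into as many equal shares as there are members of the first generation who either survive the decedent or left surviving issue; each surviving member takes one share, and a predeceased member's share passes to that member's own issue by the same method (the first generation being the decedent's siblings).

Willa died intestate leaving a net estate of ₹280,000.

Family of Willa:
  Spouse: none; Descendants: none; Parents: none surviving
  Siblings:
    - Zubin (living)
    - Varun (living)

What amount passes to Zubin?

The entire ₹280,000 passes to the siblings and their issue.
That amount (₹280,000) is divided into 2 shares of ₹140,000: Zubin and Varun each take ₹140,000.

Zubin receives ₹140,000.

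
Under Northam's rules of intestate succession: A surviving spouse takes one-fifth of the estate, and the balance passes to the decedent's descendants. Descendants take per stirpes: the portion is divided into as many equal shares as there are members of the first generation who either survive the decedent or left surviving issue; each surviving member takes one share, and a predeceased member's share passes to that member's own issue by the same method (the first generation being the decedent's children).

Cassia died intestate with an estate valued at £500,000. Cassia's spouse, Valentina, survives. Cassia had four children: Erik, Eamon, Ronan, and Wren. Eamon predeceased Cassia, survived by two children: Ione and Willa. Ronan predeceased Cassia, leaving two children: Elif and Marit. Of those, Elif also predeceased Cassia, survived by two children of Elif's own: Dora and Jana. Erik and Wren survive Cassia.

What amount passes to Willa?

Valentina takes one-fifth of £500,000 = £100,000. The remaining £400,000 passes to the descendants.
The descendants' portion (£400,000) is divided into 4 shares of £100,000: Erik and Wren each take £100,000; Eamon's £100,000 share passes to Eamon's issue; Ronan's £100,000 share passes to Ronan's issue.
Eamon's share (£100,000) is divided into 2 shares of £50,000: Ione and Willa each take £50,000.
Ronan's share (£100,000) is divided into 2 shares of £50,000: Marit takes £50,000; Elif's £50,000 share passes to Elif's issue.
Elif's share (£50,000) is divided into 2 shares of £25,000: Dora and Jana each take £25,000.

Willa receives £50,000.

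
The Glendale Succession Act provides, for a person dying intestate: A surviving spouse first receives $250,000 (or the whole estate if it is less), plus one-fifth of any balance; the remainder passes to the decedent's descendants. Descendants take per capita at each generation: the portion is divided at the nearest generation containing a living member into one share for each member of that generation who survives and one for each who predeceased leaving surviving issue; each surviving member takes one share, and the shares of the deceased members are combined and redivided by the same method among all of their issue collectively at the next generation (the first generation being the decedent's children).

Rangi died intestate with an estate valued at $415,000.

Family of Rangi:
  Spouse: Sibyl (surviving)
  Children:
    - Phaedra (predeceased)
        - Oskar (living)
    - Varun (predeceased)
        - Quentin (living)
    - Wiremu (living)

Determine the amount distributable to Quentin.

Quentin receives $44,000.

Sibyl first takes $250,000, leaving a balance of $165,000. Sibyl then takes one-fifth of the balance ($33,000), for a total of $283,000. The remaining $132,000 passes to the descendants.
The descendants' portion ($132,000) is divided at the children's generation into 3 shares of $44,000. Wiremu takes $44,000. The 2 shares of the deceased (Phaedra and Varun) are combined into a pool of $88,000.
That pool ($88,000) is divided at the grandchildren's generation equally among Oskar and Quentin: $44,000 each.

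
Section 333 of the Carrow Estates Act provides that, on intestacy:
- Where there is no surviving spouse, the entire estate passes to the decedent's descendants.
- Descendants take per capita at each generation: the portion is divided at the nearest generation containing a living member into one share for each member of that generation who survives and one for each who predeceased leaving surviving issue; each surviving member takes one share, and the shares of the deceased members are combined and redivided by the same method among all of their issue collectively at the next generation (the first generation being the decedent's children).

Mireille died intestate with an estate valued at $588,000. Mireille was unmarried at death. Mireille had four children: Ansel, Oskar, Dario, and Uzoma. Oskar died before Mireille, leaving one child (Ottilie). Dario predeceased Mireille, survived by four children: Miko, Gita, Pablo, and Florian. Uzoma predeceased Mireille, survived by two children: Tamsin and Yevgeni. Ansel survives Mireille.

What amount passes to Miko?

Miko receives $63,000.

The entire $588,000 passes to the descendants.
That amount ($588,000) is divided at the children's generation into 4 shares of $147,000. Ansel takes $147,000. The 3 shares of the deceased (Oskar, Dario, and Uzoma) are combined into a pool of $441,000.
That pool ($441,000) is divided at the grandchildren's generation equally among Ottilie, Miko, Gita, Pablo, Florian, Tamsin, and Yevgeni: $63,000 each.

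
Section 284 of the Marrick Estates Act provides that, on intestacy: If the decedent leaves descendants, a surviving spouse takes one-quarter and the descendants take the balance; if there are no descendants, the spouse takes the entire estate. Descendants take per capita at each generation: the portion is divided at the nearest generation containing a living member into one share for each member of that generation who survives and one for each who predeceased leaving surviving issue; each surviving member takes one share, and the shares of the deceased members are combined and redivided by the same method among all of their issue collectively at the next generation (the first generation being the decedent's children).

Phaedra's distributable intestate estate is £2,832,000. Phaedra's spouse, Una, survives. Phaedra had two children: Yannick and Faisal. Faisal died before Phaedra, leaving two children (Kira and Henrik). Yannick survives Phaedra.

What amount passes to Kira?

Una takes one-quarter of £2,832,000 = £708,000. The remaining £2,124,000 passes to the descendants.
The descendants' portion (£2,124,000) is divided at the children's generation into 2 shares of £1,062,000. Yannick takes £1,062,000. The remaining share for the deceased Faisal (£1,062,000) is carried to the next generation.
That pool (£1,062,000) is divided at the grandchildren's generation equally among Kira and Henrik: £531,000 each.

Kira receives £531,000.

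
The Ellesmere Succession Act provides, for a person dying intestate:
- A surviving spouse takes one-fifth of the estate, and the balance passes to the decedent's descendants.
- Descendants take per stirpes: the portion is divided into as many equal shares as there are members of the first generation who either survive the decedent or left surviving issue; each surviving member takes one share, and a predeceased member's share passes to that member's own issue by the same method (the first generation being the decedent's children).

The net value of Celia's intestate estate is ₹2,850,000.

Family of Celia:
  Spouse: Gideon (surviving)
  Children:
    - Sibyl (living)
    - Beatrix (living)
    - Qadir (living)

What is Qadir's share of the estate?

Qadir receives ₹760,000.

Gideon takes one-fifth of ₹2,850,000 = ₹570,000. The remaining ₹2,280,000 passes to the descendants.
The descendants' portion (₹2,280,000) is divided into 3 shares of ₹760,000: Sibyl, Beatrix, and Qadir each take ₹760,000.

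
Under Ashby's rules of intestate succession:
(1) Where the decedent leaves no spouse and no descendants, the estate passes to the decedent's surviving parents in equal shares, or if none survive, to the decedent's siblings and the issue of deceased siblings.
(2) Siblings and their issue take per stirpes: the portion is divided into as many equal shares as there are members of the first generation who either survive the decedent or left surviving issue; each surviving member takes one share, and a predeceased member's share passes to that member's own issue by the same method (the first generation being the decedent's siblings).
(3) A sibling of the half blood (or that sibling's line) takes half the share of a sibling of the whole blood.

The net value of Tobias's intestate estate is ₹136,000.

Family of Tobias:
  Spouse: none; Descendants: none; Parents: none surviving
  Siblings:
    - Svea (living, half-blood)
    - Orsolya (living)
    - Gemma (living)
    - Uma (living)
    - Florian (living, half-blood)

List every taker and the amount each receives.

Svea: ₹17,000; Orsolya: ₹34,000; Gemma: ₹34,000; Uma: ₹34,000; Florian: ₹17,000

The entire ₹136,000 passes to the siblings and their issue.
Counting each half-blood sibling's line as half a unit, there are 4 units in ₹136,000, so one unit is ₹34,000. Whole-blood lines (Orsolya, Gemma, and Uma) take ₹34,000 each; half-blood lines (Svea and Florian) take ₹17,000 each.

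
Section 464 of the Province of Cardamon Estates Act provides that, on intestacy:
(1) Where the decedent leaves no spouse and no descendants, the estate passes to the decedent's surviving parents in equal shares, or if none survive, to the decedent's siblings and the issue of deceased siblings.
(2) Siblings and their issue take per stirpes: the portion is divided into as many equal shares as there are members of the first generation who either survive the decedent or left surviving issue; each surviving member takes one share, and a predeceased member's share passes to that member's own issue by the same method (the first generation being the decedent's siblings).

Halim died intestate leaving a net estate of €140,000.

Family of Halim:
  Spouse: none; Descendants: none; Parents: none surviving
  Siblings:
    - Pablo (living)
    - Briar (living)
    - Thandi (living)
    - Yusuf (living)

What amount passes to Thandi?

Thandi receives €35,000.

The entire €140,000 passes to the siblings and their issue.
That amount (€140,000) is divided into 4 shares of €35,000: Pablo, Briar, Thandi, and Yusuf each take €35,000.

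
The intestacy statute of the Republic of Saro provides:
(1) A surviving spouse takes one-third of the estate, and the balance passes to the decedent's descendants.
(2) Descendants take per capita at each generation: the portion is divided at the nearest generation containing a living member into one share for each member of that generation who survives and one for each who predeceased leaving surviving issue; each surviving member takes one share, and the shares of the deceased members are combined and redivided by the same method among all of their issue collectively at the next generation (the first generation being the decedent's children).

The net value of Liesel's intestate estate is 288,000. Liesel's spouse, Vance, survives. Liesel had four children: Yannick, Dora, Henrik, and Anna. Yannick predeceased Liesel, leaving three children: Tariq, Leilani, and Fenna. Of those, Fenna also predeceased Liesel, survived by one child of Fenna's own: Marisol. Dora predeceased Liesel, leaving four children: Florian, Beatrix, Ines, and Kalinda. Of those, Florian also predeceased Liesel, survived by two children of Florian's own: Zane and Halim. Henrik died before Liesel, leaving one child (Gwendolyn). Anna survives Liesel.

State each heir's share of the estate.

Vance: 96,000; Tariq: 18,000; Leilani: 18,000; Marisol: 12,000; Zane: 12,000; Halim: 12,000; Beatrix: 18,000; Ines: 18,000; Kalinda: 18,000; Gwendolyn: 18,000; Anna: 48,000

Vance takes one-third of 288,000 = 96,000. The remaining 192,000 passes to the descendants.
The descendants' portion (192,000) is divided at the children's generation into 4 shares of 48,000. Anna takes 48,000. The 3 shares of the deceased (Yannick, Dora, and Henrik) are combined into a pool of 144,000.
That pool (144,000) is divided at the grandchildren's generation into 8 shares of 18,000. Tariq, Leilani, Beatrix, Ines, Kalinda, and Gwendolyn each take 18,000. The 2 shares of the deceased (Fenna and Florian) are combined into a pool of 36,000.
That pool (36,000) is divided at the great-grandchildren's generation equally among Marisol, Zane, and Halim: 12,000 each.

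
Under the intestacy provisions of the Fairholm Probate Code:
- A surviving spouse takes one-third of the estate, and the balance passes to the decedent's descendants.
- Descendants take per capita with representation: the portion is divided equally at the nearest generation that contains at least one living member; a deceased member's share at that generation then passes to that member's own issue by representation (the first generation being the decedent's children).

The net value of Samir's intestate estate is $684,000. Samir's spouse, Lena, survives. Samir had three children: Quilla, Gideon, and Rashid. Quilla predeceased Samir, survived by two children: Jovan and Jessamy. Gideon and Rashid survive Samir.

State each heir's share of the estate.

Lena takes one-third of $684,000 = $228,000. The remaining $456,000 passes to the descendants.
The descendants' portion ($456,000) is divided into 3 shares of $152,000: Gideon and Rashid each take $152,000; Quilla's $152,000 share passes to Quilla's issue.
Quilla's share ($152,000) is divided into 2 shares of $76,000: Jovan and Jessamy each take $76,000.

Lena: $228,000; Jovan: $76,000; Jessamy: $76,000; Gideon: $152,000; Rashid: $152,000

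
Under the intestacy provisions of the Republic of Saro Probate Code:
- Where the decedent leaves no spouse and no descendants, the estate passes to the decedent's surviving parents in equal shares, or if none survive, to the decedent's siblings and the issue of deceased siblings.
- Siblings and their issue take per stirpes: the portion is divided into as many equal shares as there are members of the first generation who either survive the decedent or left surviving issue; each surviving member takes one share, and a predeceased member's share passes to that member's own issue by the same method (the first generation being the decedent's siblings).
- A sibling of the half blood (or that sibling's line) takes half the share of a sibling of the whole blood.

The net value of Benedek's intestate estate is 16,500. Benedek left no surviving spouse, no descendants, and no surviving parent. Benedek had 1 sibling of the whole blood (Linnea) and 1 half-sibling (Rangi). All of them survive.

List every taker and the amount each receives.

The entire 16,500 passes to the siblings and their issue.
Counting each half-blood sibling's line as half a unit, there are 3/2 units in 16,500, so one unit is 11,000. Whole-blood lines (Linnea) take 11,000 each; half-blood lines (Rangi) take 5,500 each.

Linnea: 11,000; Rangi: 5,500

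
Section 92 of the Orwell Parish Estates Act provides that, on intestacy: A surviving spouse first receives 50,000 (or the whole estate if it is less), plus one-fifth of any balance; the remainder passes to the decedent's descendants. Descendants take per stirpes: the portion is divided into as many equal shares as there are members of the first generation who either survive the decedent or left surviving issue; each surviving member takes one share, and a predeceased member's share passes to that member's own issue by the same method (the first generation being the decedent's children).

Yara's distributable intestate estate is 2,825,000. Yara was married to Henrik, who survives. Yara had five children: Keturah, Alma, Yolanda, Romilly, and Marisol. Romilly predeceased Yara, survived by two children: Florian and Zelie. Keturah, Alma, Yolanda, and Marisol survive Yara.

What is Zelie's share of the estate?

Henrik first takes 50,000, leaving a balance of 2,775,000. Henrik then takes one-fifth of the balance (555,000), for a total of 605,000. The remaining 2,220,000 passes to the descendants.
The descendants' portion (2,220,000) is divided into 5 shares of 444,000: Keturah, Alma, Yolanda, and Marisol each take 444,000; Romilly's 444,000 share passes to Romilly's issue.
Romilly's share (444,000) is divided into 2 shares of 222,000: Florian and Zelie each take 222,000.

Zelie receives 222,000.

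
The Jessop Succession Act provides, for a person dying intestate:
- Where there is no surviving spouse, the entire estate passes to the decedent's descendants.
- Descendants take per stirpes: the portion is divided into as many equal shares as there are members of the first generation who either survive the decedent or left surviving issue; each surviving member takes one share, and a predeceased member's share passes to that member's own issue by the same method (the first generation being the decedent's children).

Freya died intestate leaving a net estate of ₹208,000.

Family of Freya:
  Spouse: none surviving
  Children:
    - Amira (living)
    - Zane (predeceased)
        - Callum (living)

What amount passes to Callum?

Callum receives ₹104,000.

The entire ₹208,000 passes to the descendants.
That amount (₹208,000) is divided into 2 shares of ₹104,000: Amira takes ₹104,000; Zane's ₹104,000 share passes to Zane's issue.
Zane's share (₹104,000) passes entirely to Callum.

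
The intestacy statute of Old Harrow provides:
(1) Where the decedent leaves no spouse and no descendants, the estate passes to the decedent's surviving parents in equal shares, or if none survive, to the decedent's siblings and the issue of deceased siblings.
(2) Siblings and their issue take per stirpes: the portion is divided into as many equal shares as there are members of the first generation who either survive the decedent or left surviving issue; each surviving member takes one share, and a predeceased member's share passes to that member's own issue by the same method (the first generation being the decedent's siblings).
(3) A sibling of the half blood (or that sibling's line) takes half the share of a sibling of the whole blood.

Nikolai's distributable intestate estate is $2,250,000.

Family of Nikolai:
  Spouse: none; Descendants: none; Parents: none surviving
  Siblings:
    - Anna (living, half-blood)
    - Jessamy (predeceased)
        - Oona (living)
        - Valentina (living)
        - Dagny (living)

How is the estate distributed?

Anna: $750,000; Oona: $500,000; Valentina: $500,000; Dagny: $500,000

The entire $2,250,000 passes to the siblings and their issue.
Counting each half-blood sibling's line as half a unit, there are 3/2 units in $2,250,000, so one unit is $1,500,000. Whole-blood lines (Jessamy) take $1,500,000 each; half-blood lines (Anna) take $750,000 each.
Jessamy's share ($1,500,000) is divided into 3 shares of $500,000: Oona, Valentina, and Dagny each take $500,000.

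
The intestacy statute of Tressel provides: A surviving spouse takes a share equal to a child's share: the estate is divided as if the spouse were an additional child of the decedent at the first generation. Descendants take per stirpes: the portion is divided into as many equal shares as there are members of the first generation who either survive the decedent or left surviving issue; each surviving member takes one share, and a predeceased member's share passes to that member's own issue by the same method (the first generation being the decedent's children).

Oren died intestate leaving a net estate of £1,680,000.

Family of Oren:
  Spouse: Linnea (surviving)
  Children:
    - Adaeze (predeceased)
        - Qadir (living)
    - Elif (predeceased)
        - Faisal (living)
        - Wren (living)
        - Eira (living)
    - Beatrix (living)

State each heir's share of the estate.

Linnea: £420,000; Qadir: £420,000; Faisal: £140,000; Wren: £140,000; Eira: £140,000; Beatrix: £420,000

The spouse counts as an additional share at the children's level, so there are 4 primary shares of £420,000. Linnea takes one such share (£420,000).
The children's combined portion (£1,260,000) is divided into 3 shares of £420,000: Beatrix takes £420,000; Adaeze's £420,000 share passes to Adaeze's issue; Elif's £420,000 share passes to Elif's issue.
Adaeze's share (£420,000) passes entirely to Qadir.
Elif's share (£420,000) is divided into 3 shares of £140,000: Faisal, Wren, and Eira each take £140,000.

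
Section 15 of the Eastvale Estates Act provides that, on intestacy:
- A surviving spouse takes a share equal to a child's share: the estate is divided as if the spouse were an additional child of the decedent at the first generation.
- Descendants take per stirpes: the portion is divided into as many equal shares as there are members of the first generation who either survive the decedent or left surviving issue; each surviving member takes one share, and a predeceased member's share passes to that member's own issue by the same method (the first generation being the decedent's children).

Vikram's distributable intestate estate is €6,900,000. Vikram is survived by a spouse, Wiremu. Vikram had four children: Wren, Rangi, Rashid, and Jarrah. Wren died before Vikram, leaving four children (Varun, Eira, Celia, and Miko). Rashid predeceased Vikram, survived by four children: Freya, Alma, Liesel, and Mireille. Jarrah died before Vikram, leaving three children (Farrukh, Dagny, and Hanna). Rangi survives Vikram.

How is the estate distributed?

The spouse counts as an additional share at the children's level, so there are 5 primary shares of €1,380,000. Wiremu takes one such share (€1,380,000).
The children's combined portion (€5,520,000) is divided into 4 shares of €1,380,000: Rangi takes €1,380,000; Wren's €1,380,000 share passes to Wren's issue; Rashid's €1,380,000 share passes to Rashid's issue; Jarrah's €1,380,000 share passes to Jarrah's issue.
Wren's share (€1,380,000) is divided into 4 shares of €345,000: Varun, Eira, Celia, and Miko each take €345,000.
Rashid's share (€1,380,000) is divided into 4 shares of €345,000: Freya, Alma, Liesel, and Mireille each take €345,000.
Jarrah's share (€1,380,000) is divided into 3 shares of €460,000: Farrukh, Dagny, and Hanna each take €460,000.

Wiremu: €1,380,000; Varun: €345,000; Eira: €345,000; Celia: €345,000; Miko: €345,000; Rangi: €1,380,000; Freya: €345,000; Alma: €345,000; Liesel: €345,000; Mireille: €345,000; Farrukh: €460,000; Dagny: €460,000; Hanna: €460,000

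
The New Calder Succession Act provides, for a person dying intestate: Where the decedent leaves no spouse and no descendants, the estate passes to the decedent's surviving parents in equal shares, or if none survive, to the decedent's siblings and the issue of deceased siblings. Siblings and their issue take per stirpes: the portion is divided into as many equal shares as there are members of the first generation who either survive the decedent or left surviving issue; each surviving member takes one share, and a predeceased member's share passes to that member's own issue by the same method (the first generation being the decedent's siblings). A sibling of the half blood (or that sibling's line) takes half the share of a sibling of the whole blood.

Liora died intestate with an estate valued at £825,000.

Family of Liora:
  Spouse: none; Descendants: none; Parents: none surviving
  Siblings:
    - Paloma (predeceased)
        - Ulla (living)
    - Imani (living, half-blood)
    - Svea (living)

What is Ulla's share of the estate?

The entire £825,000 passes to the siblings and their issue.
Counting each half-blood sibling's line as half a unit, there are 5/2 units in £825,000, so one unit is £330,000. Whole-blood lines (Paloma and Svea) take £330,000 each; half-blood lines (Imani) take £165,000 each.
Paloma's share (£330,000) passes entirely to Ulla.

Ulla receives £330,000.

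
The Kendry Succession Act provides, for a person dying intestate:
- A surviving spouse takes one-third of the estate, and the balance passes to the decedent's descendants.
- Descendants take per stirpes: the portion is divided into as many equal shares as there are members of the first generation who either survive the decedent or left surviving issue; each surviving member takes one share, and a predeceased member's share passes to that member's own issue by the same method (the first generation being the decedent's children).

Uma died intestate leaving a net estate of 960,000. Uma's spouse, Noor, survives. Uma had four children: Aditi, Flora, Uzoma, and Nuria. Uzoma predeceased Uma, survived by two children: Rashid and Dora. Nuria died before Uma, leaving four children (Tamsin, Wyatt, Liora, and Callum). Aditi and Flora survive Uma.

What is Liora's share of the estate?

Noor takes one-third of 960,000 = 320,000. The remaining 640,000 passes to the descendants.
The descendants' portion (640,000) is divided into 4 shares of 160,000: Aditi and Flora each take 160,000; Uzoma's 160,000 share passes to Uzoma's issue; Nuria's 160,000 share passes to Nuria's issue.
Uzoma's share (160,000) is divided into 2 shares of 80,000: Rashid and Dora each take 80,000.
Nuria's share (160,000) is divided into 4 shares of 40,000: Tamsin, Wyatt, Liora, and Callum each take 40,000.

Liora receives 40,000.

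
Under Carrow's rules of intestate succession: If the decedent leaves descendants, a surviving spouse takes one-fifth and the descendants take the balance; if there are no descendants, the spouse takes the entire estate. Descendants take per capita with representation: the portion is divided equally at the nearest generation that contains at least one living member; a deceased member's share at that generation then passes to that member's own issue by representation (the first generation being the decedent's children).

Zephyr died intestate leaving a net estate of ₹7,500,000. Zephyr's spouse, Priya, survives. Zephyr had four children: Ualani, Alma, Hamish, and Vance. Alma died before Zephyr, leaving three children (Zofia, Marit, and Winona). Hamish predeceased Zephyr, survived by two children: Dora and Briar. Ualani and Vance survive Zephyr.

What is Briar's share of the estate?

Briar receives ₹750,000.

Priya takes one-fifth of ₹7,500,000 = ₹1,500,000. The remaining ₹6,000,000 passes to the descendants.
The descendants' portion (₹6,000,000) is divided into 4 shares of ₹1,500,000: Ualani and Vance each take ₹1,500,000; Alma's ₹1,500,000 share passes to Alma's issue; Hamish's ₹1,500,000 share passes to Hamish's issue.
Alma's share (₹1,500,000) is divided into 3 shares of ₹500,000: Zofia, Marit, and Winona each take ₹500,000.
Hamish's share (₹1,500,000) is divided into 2 shares of ₹750,000: Dora and Briar each take ₹750,000.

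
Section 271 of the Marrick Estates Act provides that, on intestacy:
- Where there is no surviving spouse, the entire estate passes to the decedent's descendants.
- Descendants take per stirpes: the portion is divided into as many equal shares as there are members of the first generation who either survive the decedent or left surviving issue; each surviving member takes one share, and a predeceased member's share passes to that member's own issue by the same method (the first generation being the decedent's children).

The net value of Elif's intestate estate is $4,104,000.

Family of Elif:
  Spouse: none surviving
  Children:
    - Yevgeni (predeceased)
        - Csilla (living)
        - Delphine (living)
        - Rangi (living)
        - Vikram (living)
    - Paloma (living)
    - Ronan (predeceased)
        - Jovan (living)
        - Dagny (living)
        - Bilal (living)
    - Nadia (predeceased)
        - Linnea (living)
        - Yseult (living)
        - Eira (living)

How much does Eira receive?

Eira receives $342,000.

The entire $4,104,000 passes to the descendants.
That amount ($4,104,000) is divided into 4 shares of $1,026,000: Paloma takes $1,026,000; Yevgeni's $1,026,000 share passes to Yevgeni's issue; Ronan's $1,026,000 share passes to Ronan's issue; Nadia's $1,026,000 share passes to Nadia's issue.
Yevgeni's share ($1,026,000) is divided into 4 shares of $256,500: Csilla, Delphine, Rangi, and Vikram each take $256,500.
Ronan's share ($1,026,000) is divided into 3 shares of $342,000: Jovan, Dagny, and Bilal each take $342,000.
Nadia's share ($1,026,000) is divided into 3 shares of $342,000: Linnea, Yseult, and Eira each take $342,000.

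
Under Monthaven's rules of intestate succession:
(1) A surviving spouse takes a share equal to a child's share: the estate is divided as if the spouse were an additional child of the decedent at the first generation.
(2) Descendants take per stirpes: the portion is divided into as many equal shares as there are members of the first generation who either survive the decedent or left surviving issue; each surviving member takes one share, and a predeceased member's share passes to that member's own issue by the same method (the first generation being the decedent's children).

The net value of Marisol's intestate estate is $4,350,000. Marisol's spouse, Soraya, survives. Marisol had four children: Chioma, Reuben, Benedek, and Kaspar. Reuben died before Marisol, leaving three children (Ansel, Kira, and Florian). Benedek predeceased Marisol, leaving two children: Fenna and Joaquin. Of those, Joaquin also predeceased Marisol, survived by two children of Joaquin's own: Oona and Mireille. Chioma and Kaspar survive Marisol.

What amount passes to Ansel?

Ansel receives $290,000.

The spouse counts as an additional share at the children's level, so there are 5 primary shares of $870,000. Soraya takes one such share ($870,000).
The children's combined portion ($3,480,000) is divided into 4 shares of $870,000: Chioma and Kaspar each take $870,000; Reuben's $870,000 share passes to Reuben's issue; Benedek's $870,000 share passes to Benedek's issue.
Reuben's share ($870,000) is divided into 3 shares of $290,000: Ansel, Kira, and Florian each take $290,000.
Benedek's share ($870,000) is divided into 2 shares of $435,000: Fenna takes $435,000; Joaquin's $435,000 share passes to Joaquin's issue.
Joaquin's share ($435,000) is divided into 2 shares of $217,500: Oona and Mireille each take $217,500.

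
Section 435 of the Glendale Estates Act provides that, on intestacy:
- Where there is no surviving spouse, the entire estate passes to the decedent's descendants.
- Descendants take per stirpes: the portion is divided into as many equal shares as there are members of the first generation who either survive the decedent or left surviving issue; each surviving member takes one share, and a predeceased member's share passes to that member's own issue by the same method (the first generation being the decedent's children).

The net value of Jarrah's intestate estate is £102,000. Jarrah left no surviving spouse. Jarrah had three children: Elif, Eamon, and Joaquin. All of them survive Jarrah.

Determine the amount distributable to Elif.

Elif receives £34,000.

The entire £102,000 passes to the descendants.
That amount (£102,000) is divided into 3 shares of £34,000: Elif, Eamon, and Joaquin each take £34,000.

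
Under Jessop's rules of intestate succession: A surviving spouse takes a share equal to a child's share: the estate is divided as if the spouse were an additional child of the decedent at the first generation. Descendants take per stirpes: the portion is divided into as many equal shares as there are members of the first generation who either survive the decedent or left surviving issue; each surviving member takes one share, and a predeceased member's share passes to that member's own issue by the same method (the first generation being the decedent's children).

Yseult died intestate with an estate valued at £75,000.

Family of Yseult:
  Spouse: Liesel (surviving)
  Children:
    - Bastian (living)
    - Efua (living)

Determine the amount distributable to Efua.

Efua receives £25,000.

The spouse counts as an additional share at the children's level, so there are 3 primary shares of £25,000. Liesel takes one such share (£25,000).
The children's combined portion (£50,000) is divided into 2 shares of £25,000: Bastian and Efua each take £25,000.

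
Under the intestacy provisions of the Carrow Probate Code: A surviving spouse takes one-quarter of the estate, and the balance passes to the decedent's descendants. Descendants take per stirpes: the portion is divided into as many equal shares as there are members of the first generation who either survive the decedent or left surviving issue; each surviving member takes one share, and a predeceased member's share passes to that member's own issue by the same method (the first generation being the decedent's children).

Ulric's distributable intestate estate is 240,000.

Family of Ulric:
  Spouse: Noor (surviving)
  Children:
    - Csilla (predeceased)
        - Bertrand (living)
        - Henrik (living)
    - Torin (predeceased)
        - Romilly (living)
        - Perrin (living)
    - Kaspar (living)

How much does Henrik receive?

Noor takes one-quarter of 240,000 = 60,000. The remaining 180,000 passes to the descendants.
The descendants' portion (180,000) is divided into 3 shares of 60,000: Kaspar takes 60,000; Csilla's 60,000 share passes to Csilla's issue; Torin's 60,000 share passes to Torin's issue.
Csilla's share (60,000) is divided into 2 shares of 30,000: Bertrand and Henrik each take 30,000.
Torin's share (60,000) is divided into 2 shares of 30,000: Romilly and Perrin each take 30,000.

Henrik receives 30,000.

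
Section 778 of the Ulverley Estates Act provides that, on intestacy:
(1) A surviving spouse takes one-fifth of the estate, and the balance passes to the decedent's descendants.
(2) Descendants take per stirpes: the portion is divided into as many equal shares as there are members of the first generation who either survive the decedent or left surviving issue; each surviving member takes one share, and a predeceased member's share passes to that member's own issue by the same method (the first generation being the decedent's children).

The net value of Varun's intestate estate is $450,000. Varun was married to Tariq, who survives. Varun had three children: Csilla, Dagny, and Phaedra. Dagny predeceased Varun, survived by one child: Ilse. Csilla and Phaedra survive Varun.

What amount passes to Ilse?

Ilse receives $120,000.

Tariq takes one-fifth of $450,000 = $90,000. The remaining $360,000 passes to the descendants.
The descendants' portion ($360,000) is divided into 3 shares of $120,000: Csilla and Phaedra each take $120,000; Dagny's $120,000 share passes to Dagny's issue.
Dagny's share ($120,000) passes entirely to Ilse.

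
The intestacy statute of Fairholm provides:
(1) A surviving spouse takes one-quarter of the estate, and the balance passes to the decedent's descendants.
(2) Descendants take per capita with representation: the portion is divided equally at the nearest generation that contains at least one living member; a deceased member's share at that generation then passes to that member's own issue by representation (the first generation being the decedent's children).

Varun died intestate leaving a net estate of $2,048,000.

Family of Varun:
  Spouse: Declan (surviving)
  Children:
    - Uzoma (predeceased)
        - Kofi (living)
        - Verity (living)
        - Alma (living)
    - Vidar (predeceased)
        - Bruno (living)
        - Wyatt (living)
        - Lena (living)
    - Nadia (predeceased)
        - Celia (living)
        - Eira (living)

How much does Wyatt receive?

Wyatt receives $192,000.

Declan takes one-quarter of $2,048,000 = $512,000. The remaining $1,536,000 passes to the descendants.
No child survives, so the initial division is made at the grandchildren's generation.
The descendants' portion ($1,536,000) is divided into 8 shares of $192,000: Kofi, Verity, Alma, Bruno, Wyatt, Lena, Celia, and Eira each take $192,000.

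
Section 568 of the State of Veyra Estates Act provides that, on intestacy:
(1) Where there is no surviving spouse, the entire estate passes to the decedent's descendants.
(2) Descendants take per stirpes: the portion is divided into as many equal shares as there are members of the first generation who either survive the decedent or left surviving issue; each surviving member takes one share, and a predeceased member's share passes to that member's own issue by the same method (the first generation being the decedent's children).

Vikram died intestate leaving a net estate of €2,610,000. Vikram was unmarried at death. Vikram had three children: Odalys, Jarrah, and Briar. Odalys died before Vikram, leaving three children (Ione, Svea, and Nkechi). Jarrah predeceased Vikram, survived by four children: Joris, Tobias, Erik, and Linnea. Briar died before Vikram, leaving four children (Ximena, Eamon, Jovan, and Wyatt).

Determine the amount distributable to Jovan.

The entire €2,610,000 passes to the descendants.
That amount (€2,610,000) is divided into 3 shares of €870,000: Odalys's €870,000 share passes to Odalys's issue; Jarrah's €870,000 share passes to Jarrah's issue; Briar's €870,000 share passes to Briar's issue.
Odalys's share (€870,000) is divided into 3 shares of €290,000: Ione, Svea, and Nkechi each take €290,000.
Jarrah's share (€870,000) is divided into 4 shares of €217,500: Joris, Tobias, Erik, and Linnea each take €217,500.
Briar's share (€870,000) is divided into 4 shares of €217,500: Ximena, Eamon, Jovan, and Wyatt each take €217,500.

Jovan receives €217,500.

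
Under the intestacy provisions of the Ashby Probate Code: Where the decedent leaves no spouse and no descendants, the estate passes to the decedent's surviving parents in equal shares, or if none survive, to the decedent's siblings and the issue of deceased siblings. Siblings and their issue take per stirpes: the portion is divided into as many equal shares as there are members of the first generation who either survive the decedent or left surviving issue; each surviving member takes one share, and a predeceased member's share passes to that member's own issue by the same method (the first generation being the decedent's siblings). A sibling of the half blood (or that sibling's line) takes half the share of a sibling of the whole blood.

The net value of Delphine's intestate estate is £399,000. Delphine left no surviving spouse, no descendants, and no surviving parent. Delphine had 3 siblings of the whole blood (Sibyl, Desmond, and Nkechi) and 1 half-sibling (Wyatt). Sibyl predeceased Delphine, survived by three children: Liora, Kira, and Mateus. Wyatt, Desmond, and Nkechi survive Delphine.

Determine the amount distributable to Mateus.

The entire £399,000 passes to the siblings and their issue.
Counting each half-blood sibling's line as half a unit, there are 7/2 units in £399,000, so one unit is £114,000. Whole-blood lines (Sibyl, Desmond, and Nkechi) take £114,000 each; half-blood lines (Wyatt) take £57,000 each.
Sibyl's share (£114,000) is divided into 3 shares of £38,000: Liora, Kira, and Mateus each take £38,000.

Mateus receives £38,000.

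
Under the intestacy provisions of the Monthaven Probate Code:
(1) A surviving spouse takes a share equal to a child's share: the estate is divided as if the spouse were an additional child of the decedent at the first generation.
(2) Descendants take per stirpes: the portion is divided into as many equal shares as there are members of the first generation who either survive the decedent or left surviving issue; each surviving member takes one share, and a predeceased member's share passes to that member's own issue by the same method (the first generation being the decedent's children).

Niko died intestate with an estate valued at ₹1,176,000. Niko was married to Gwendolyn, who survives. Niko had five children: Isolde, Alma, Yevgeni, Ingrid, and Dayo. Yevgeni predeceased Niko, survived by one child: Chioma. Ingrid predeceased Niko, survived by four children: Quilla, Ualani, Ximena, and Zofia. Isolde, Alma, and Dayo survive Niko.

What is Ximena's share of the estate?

Ximena receives ₹49,000.

The spouse counts as an additional share at the children's level, so there are 6 primary shares of ₹196,000. Gwendolyn takes one such share (₹196,000).
The children's combined portion (₹980,000) is divided into 5 shares of ₹196,000: Isolde, Alma, and Dayo each take ₹196,000; Yevgeni's ₹196,000 share passes to Yevgeni's issue; Ingrid's ₹196,000 share passes to Ingrid's issue.
Yevgeni's share (₹196,000) passes entirely to Chioma.
Ingrid's share (₹196,000) is divided into 4 shares of ₹49,000: Quilla, Ualani, Ximena, and Zofia each take ₹49,000.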